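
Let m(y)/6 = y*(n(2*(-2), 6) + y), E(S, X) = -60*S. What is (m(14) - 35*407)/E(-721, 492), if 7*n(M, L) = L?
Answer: -12997/43260 ≈ -0.30044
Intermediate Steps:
n(M, L) = L/7
m(y) = 6*y*(6/7 + y) (m(y) = 6*(y*((⅐)*6 + y)) = 6*(y*(6/7 + y)) = 6*y*(6/7 + y))
(m(14) - 35*407)/E(-721, 492) = ((6/7)*14*(6 + 7*14) - 35*407)/((-60*(-721))) = ((6/7)*14*(6 + 98) - 14245)/43260 = ((6/7)*14*104 - 14245)*(1/43260) = (1248 - 14245)*(1/43260) = -12997*1/43260 = -12997/43260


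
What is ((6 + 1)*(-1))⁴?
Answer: 2401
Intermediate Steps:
((6 + 1)*(-1))⁴ = (7*(-1))⁴ = (-7)⁴ = 2401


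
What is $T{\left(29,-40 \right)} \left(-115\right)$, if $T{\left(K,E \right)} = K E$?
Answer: $133400$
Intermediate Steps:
$T{\left(K,E \right)} = E K$
$T{\left(29,-40 \right)} \left(-115\right) = \left(-40\right) 29 \left(-115\right) = \left(-1160\right) \left(-115\right) = 133400$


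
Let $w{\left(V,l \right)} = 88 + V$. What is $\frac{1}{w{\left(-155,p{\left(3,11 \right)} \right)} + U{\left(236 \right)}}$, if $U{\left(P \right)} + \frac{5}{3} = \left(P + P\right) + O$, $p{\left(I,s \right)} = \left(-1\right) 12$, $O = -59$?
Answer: $\frac{3}{1033} \approx 0.0029042$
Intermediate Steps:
$p{\left(I,s \right)} = -12$
$U{\left(P \right)} = - \frac{182}{3} + 2 P$ ($U{\left(P \right)} = - \frac{5}{3} + \left(\left(P + P\right) - 59\right) = - \frac{5}{3} + \left(2 P - 59\right) = - \frac{5}{3} + \left(-59 + 2 P\right) = - \frac{182}{3} + 2 P$)
$\frac{1}{w{\left(-155,p{\left(3,11 \right)} \right)} + U{\left(236 \right)}} = \frac{1}{\left(88 - 155\right) + \left(- \frac{182}{3} + 2 \cdot 236\right)} = \frac{1}{-67 + \left(- \frac{182}{3} + 472\right)} = \frac{1}{-67 + \frac{1234}{3}} = \frac{1}{\frac{1033}{3}} = \frac{3}{1033}$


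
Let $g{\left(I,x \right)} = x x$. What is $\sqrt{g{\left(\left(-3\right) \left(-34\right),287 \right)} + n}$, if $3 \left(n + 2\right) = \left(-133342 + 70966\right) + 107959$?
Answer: $\frac{2 \sqrt{219513}}{3} \approx 312.35$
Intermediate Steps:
$g{\left(I,x \right)} = x^{2}$
$n = \frac{45577}{3}$ ($n = -2 + \frac{\left(-133342 + 70966\right) + 107959}{3} = -2 + \frac{-62376 + 107959}{3} = -2 + \frac{1}{3} \cdot 45583 = -2 + \frac{45583}{3} = \frac{45577}{3} \approx 15192.0$)
$\sqrt{g{\left(\left(-3\right) \left(-34\right),287 \right)} + n} = \sqrt{287^{2} + \frac{45577}{3}} = \sqrt{82369 + \frac{45577}{3}} = \sqrt{\frac{292684}{3}} = \frac{2 \sqrt{219513}}{3}$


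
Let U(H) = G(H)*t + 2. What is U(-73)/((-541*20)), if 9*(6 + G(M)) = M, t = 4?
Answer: 49/9738 ≈ 0.0050318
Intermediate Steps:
G(M) = -6 + M/9
U(H) = -22 + 4*H/9 (U(H) = (-6 + H/9)*4 + 2 = (-24 + 4*H/9) + 2 = -22 + 4*H/9)
U(-73)/((-541*20)) = (-22 + (4/9)*(-73))/((-541*20)) = (-22 - 292/9)/(-10820) = -490/9*(-1/10820) = 49/9738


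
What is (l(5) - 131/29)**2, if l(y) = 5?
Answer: 196/841 ≈ 0.23306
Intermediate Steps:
(l(5) - 131/29)**2 = (5 - 131/29)**2 = (14/29)**2 = 196/841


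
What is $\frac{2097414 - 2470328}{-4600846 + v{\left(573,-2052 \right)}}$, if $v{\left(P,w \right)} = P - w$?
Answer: $\frac{372914}{4598221} \approx 0.0811$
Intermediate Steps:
$\frac{2097414 - 2470328}{-4600846 + v{\left(573,-2052 \right)}} = \frac{2097414 - 2470328}{-4600846 + \left(573 - -2052\right)} = - \frac{372914}{-4600846 + \left(573 + 2052\right)} = - \frac{372914}{-4600846 + 2625} = - \frac{372914}{-4598221} = \left(-372914\right) \left(- \frac{1}{4598221}\right) = \frac{372914}{4598221}$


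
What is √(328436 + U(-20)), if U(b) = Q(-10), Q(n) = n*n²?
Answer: 2*√81859 ≈ 572.22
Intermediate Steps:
Q(n) = n³
U(b) = -1000 (U(b) = (-10)³ = -1000)
√(328436 + U(-20)) = √(328436 - 1000) = √327436 = 2*√81859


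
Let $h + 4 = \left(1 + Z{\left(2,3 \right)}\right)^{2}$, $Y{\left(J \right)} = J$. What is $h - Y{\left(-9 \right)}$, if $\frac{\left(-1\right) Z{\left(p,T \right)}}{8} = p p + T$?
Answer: $3030$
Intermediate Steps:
$Z{\left(p,T \right)} = - 8 T - 8 p^{2}$ ($Z{\left(p,T \right)} = - 8 \left(p p + T\right) = - 8 \left(p^{2} + T\right) = - 8 \left(T + p^{2}\right) = - 8 T - 8 p^{2}$)
$h = 3021$ ($h = -4 + \left(1 - \left(24 + 8 \cdot 2^{2}\right)\right)^{2} = -4 + \left(1 - 56\right)^{2} = -4 + \left(-55\right)^{2} = -4 + 3025 = 3021$)
$h - Y{\left(-9 \right)} = 3021 - -9 = 3021 + 9 = 3030$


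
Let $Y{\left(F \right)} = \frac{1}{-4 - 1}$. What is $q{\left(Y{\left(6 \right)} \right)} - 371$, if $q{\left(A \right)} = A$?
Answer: $- \frac{1856}{5} \approx -371.2$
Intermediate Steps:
$Y{\left(F \right)} = - \frac{1}{5}$ ($Y{\left(F \right)} = \frac{1}{-5} = - \frac{1}{5}$)
$q{\left(Y{\left(6 \right)} \right)} - 371 = - \frac{1}{5} - 371 = - \frac{1856}{5}$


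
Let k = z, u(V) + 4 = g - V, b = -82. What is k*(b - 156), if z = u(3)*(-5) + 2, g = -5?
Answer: -14756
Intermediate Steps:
u(V) = -9 - V (u(V) = -4 + (-5 - V) = -9 - V)
z = 62 (z = (-9 - 1*3)*(-5) + 2 = (-9 - 3)*(-5) + 2 = -12*(-5) + 2 = 60 + 2 = 62)
k = 62
k*(b - 156) = 62*(-82 - 156) = 62*(-238) = -14756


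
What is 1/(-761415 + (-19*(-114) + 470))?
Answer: -1/758779 ≈ -1.3179e-6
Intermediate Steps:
1/(-761415 + (-19*(-114) + 470)) = 1/(-761415 + (2166 + 470)) = 1/(-761415 + 2636) = 1/(-758779) = -1/758779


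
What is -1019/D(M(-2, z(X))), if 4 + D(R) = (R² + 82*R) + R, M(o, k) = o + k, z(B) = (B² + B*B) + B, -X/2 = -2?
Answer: -1019/3974 ≈ -0.25642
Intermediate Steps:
X = 4 (X = -2*(-2) = 4)
z(B) = B + 2*B² (z(B) = (B² + B²) + B = 2*B² + B = B + 2*B²)
M(o, k) = k + o
D(R) = -4 + R² + 83*R (D(R) = -4 + ((R² + 82*R) + R) = -4 + (R² + 83*R) = -4 + R² + 83*R)
-1019/D(M(-2, z(X))) = -1019/(-4 + (4*(1 + 2*4) - 2)² + 83*(4*(1 + 2*4) - 2)) = -1019/(-4 + (4*(1 + 8) - 2)² + 83*(4*(1 + 8) - 2)) = -1019/(-4 + (4*9 - 2)² + 83*(4*9 - 2)) = -1019/(-4 + (36 - 2)² + 83*(36 - 2)) = -1019/(-4 + 34² + 83*34) = -1019/(-4 + 1156 + 2822) = -1019/3974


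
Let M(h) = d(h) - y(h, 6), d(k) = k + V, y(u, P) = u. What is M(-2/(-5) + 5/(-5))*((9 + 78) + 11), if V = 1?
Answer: 98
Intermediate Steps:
d(k) = 1 + k (d(k) = k + 1 = 1 + k)
M(h) = 1 (M(h) = (1 + h) - h = 1)
M(-2/(-5) + 5/(-5))*((9 + 78) + 11) = 1*((9 + 78) + 11) = 1*(87 + 11) = 1*98 = 98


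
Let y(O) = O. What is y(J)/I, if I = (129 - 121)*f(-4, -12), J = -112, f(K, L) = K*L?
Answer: -7/24 ≈ -0.29167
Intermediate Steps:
I = 384 (I = (129 - 121)*(-4*(-12)) = 8*48 = 384)
y(J)/I = -112/384 = -112*1/384 = -7/24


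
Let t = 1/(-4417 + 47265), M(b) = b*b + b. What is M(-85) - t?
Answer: 305934719/42848 ≈ 7140.0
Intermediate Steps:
M(b) = b + b² (M(b) = b² + b = b + b²)
t = 1/42848 ≈ 2.3338e-5
M(-85) - t = -85*(1 - 85) - 1*1/42848 = -85*(-84) - 1/42848 = 7140 - 1/42848 = 305934719/42848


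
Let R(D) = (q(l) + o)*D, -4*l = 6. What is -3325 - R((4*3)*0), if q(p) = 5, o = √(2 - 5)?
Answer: -3325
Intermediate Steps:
l = -3/2 (l = -¼*6 = -3/2 ≈ -1.5000)
o = I*√3 (o = √(-3) = I*√3 ≈ 1.732*I)
R(D) = D*(5 + I*√3) (R(D) = (5 + I*√3)*D = D*(5 + I*√3))
-3325 - R((4*3)*0) = -3325 - (4*3)*0*(5 + I*√3) = -3325 - 12*0*(5 + I*√3) = -3325 - 0*(5 + I*√3) = -3325 - 1*0 = -3325 + 0 = -3325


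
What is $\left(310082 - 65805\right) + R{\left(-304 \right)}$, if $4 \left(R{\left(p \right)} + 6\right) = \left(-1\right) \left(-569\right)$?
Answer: $\frac{977653}{4} \approx 2.4441 \cdot 10^{5}$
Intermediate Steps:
$R{\left(p \right)} = \frac{545}{4}$ ($R{\left(p \right)} = -6 + \frac{\left(-1\right) \left(-569\right)}{4} = -6 + \frac{1}{4} \cdot 569 = -6 + \frac{569}{4} = \frac{545}{4}$)
$\left(310082 - 65805\right) + R{\left(-304 \right)} = \left(310082 - 65805\right) + \frac{545}{4} = 244277 + \frac{545}{4} = \frac{977653}{4}$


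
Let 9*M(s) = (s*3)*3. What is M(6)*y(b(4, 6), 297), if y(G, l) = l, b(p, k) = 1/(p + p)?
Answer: 1782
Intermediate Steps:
b(p, k) = 1/(2*p)
M(s) = s (M(s) = ((s*3)*3)/9 = ((3*s)*3)/9 = (9*s)/9 = s)
M(6)*y(b(4, 6), 297) = 6*297 = 1782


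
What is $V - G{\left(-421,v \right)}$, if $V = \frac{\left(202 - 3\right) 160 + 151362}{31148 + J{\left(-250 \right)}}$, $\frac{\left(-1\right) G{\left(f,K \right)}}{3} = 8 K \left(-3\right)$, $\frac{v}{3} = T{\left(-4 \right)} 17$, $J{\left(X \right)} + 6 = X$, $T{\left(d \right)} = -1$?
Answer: $\frac{56809313}{15446} \approx 3677.9$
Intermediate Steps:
$J{\left(X \right)} = -6 + X$
$v = -51$ ($v = 3 \left(\left(-1\right) 17\right) = 3 \left(-17\right) = -51$)
$G{\left(f,K \right)} = 72 K$ ($G{\left(f,K \right)} = - 3 \cdot 8 K \left(-3\right) = - 3 \left(- 24 K\right) = 72 K$)
$V = \frac{91601}{15446}$ ($V = \frac{\left(202 - 3\right) 160 + 151362}{31148 - 256} = \frac{199 \cdot 160 + 151362}{31148 - 256} = \frac{31840 + 151362}{30892} = 183202 \cdot \frac{1}{30892} = \frac{91601}{15446} \approx 5.9304$)
$V - G{\left(-421,v \right)} = \frac{91601}{15446} - 72 \left(-51\right) = \frac{91601}{15446} - -3672 = \frac{91601}{15446} + 3672 = \frac{56809313}{15446}$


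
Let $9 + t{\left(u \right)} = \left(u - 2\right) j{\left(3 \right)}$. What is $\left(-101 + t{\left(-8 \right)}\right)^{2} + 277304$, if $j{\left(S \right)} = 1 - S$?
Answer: $285404$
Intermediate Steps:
$t{\left(u \right)} = -5 - 2 u$ ($t{\left(u \right)} = -9 + \left(u - 2\right) \left(1 - 3\right) = -9 + \left(-2 + u\right) \left(1 - 3\right) = -9 + \left(-2 + u\right) \left(-2\right) = -9 - \left(-4 + 2 u\right) = -5 - 2 u$)
$\left(-101 + t{\left(-8 \right)}\right)^{2} + 277304 = \left(-101 - -11\right)^{2} + 277304 = \left(-101 + \left(-5 + 16\right)\right)^{2} + 277304 = \left(-101 + 11\right)^{2} + 277304 = \left(-90\right)^{2} + 277304 = 8100 + 277304 = 285404$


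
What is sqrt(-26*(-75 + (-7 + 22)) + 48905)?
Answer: sqrt(50465) ≈ 224.64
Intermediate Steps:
sqrt(-26*(-75 + (-7 + 22)) + 48905) = sqrt(-26*(-75 + 15) + 48905) = sqrt(-26*(-60) + 48905) = sqrt(1560 + 48905) = sqrt(50465)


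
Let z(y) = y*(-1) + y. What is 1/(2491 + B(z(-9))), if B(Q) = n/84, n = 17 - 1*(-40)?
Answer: 28/69767 ≈ 0.00040134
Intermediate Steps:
n = 57 (n = 17 + 40 = 57)
z(y) = 0 (z(y) = -y + y = 0)
B(Q) = 19/28 (B(Q) = 57/84 = 57*(1/84) = 19/28)
1/(2491 + B(z(-9))) = 1/(2491 + 19/28) = 1/(69767/28) = 28/69767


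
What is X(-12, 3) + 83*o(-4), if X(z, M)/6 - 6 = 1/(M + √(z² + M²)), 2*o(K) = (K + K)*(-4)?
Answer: 10911/8 + √17/8 ≈ 1364.4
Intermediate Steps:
o(K) = -4*K (o(K) = ((K + K)*(-4))/2 = ((2*K)*(-4))/2 = (-8*K)/2 = -4*K)
X(z, M) = 36 + 6/(M + √(M² + z²)) (X(z, M) = 36 + 6/(M + √(z² + M²)) = 36 + 6/(M + √(M² + z²)))
X(-12, 3) + 83*o(-4) = 6*(1 + 6*3 + 6*√(3² + (-12)²))/(3 + √(3² + (-12)²)) + 83*(-4*(-4)) = 6*(1 + 18 + 6*√(9 + 144))/(3 + √(9 + 144)) + 83*16 = 6*(1 + 18 + 6*√153)/(3 + √153) + 1328 = 6*(1 + 18 + 6*(3*√17))/(3 + 3*√17) + 1328 = 6*(1 + 18 + 18*√17)/(3 + 3*√17) + 1328 = 6*(19 + 18*√17)/(3 + 3*√17) + 1328 = 1328 + 6*(19 + 18*√17)/(3 + 3*√17)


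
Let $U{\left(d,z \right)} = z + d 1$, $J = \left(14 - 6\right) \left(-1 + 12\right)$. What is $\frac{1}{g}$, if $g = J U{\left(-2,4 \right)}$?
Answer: $\frac{1}{176} \approx 0.0056818$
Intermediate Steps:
$J = 88$ ($J = 8 \cdot 11 = 88$)
$U{\left(d,z \right)} = d + z$ ($U{\left(d,z \right)} = z + d = d + z$)
$g = 176$ ($g = 88 \left(-2 + 4\right) = 88 \cdot 2 = 176$)
$\frac{1}{g} = \frac{1}{176}$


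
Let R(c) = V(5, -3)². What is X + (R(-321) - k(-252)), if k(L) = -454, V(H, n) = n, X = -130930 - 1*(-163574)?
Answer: 33107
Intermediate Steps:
X = 32644 (X = -130930 + 163574 = 32644)
R(c) = 9 (R(c) = (-3)² = 9)
X + (R(-321) - k(-252)) = 32644 + (9 - 1*(-454)) = 32644 + (9 + 454) = 32644 + 463 = 33107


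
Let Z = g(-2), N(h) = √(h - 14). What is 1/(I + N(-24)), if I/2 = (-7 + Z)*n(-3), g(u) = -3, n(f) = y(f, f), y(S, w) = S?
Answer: 30/1819 - I*√38/3638 ≈ 0.016493 - 0.0016945*I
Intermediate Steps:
n(f) = f
N(h) = √(-14 + h)
Z = -3
I = 60 (I = 2*((-7 - 3)*(-3)) = 2*(-10*(-3)) = 2*30 = 60)
1/(I + N(-24)) = 1/(60 + √(-14 - 24)) = 1/(60 + √(-38)) = 1/(60 + I*√38)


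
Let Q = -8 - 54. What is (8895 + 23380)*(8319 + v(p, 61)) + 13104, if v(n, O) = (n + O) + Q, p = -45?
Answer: 267024179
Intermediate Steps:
Q = -62
v(n, O) = -62 + O + n (v(n, O) = (n + O) - 62 = (O + n) - 62 = -62 + O + n)
(8895 + 23380)*(8319 + v(p, 61)) + 13104 = (8895 + 23380)*(8319 + (-62 + 61 - 45)) + 13104 = 32275*(8319 - 46) + 13104 = 32275*8273 + 13104 = 267011075 + 13104 = 267024179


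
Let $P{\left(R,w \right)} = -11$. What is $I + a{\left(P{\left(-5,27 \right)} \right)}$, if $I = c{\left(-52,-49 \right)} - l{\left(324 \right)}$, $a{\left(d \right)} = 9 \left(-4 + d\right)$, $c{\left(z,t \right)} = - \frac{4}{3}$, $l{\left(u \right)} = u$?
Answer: $- \frac{1381}{3} \approx -460.33$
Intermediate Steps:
$c{\left(z,t \right)} = - \frac{4}{3}$ ($c{\left(z,t \right)} = \left(-4\right) \frac{1}{3} = - \frac{4}{3}$)
$a{\left(d \right)} = -36 + 9 d$
$I = - \frac{976}{3}$ ($I = - \frac{4}{3} - 324 = - \frac{976}{3} \approx -325.33$)
$I + a{\left(P{\left(-5,27 \right)} \right)} = - \frac{976}{3} + \left(-36 + 9 \left(-11\right)\right) = - \frac{976}{3} - 135 = - \frac{1381}{3}$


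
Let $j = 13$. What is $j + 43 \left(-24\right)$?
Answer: $-1019$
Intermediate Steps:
$j + 43 \left(-24\right) = 13 + 43 \left(-24\right) = 13 - 1032 = -1019$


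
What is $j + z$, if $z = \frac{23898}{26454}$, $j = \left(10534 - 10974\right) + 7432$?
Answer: $\frac{30831711}{4409} \approx 6992.9$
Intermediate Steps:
$j = 6992$ ($j = -440 + 7432 = 6992$)
$z = \frac{3983}{4409}$ ($z = 23898 \cdot \frac{1}{26454} = \frac{3983}{4409} \approx 0.90338$)
$j + z = 6992 + \frac{3983}{4409} = \frac{30831711}{4409}$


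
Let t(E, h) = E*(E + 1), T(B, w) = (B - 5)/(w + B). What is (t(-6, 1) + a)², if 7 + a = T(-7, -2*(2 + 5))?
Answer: 27225/49 ≈ 555.61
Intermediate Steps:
T(B, w) = (-5 + B)/(B + w)
a = -45/7 (a = -7 + (-5 - 7)/(-7 - 2*(2 + 5)) = -7 - 12/(-7 - 2*7) = -7 - 12/(-7 - 14) = -7 - 12/(-21) = -7 - 1/21*(-12) = -7 + 4/7 = -45/7 ≈ -6.4286)
t(E, h) = E*(1 + E)
(t(-6, 1) + a)² = (-6*(1 - 6) - 45/7)² = (-6*(-5) - 45/7)² = (30 - 45/7)² = (165/7)² = 27225/49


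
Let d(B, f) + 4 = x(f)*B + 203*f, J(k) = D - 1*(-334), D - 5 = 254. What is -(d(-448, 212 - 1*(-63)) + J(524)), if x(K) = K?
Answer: 66786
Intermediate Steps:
D = 259 (D = 5 + 254 = 259)
J(k) = 593 (J(k) = 259 - 1*(-334) = 259 + 334 = 593)
d(B, f) = -4 + 203*f + B*f (d(B, f) = -4 + (f*B + 203*f) = -4 + (B*f + 203*f) = -4 + (203*f + B*f) = -4 + 203*f + B*f)
-(d(-448, 212 - 1*(-63)) + J(524)) = -((-4 + 203*(212 - 1*(-63)) - 448*(212 - 1*(-63))) + 593) = -((-4 + 203*(212 + 63) - 448*(212 + 63)) + 593) = -((-4 + 203*275 - 448*275) + 593) = -((-4 + 55825 - 123200) + 593) = -(-67379 + 593) = -1*(-66786) = 66786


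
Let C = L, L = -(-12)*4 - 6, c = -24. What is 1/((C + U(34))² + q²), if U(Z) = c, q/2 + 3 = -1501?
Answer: 1/9048388 ≈ 1.1052e-7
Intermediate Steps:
q = -3008 (q = -6 + 2*(-1501) = -6 - 3002 = -3008)
L = 42 (L = -12*(-4) - 6 = 48 - 6 = 42)
C = 42
U(Z) = -24
1/((C + U(34))² + q²) = 1/((42 - 24)² + (-3008)²) = 1/(18² + 9048064) = 1/(324 + 9048064) = 1/9048388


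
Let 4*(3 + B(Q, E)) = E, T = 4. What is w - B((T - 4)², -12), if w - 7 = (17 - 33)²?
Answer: 269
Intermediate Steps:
B(Q, E) = -3 + E/4
w = 263 (w = 7 + (17 - 33)² = 7 + (-16)² = 7 + 256 = 263)
w - B((T - 4)², -12) = 263 - (-3 + (¼)*(-12)) = 263 - (-3 - 3) = 263 - 1*(-6) = 263 + 6 = 269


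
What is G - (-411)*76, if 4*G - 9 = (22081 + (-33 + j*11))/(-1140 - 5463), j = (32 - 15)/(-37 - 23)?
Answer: 49502556847/1584720 ≈ 31237.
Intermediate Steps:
j = -17/60 (j = 17/(-60) = 17*(-1/60) = -17/60 ≈ -0.28333)
G = 2242927/1584720 (G = 9/4 + ((22081 + (-33 - 17/60*11))/(-1140 - 5463))/4 = 9/4 + ((22081 + (-33 - 187/60))/(-6603))/4 = 9/4 + ((22081 - 2167/60)*(-1/6603))/4 = 9/4 + ((1322693/60)*(-1/6603))/4 = 9/4 + (¼)*(-1322693/396180) = 9/4 - 1322693/1584720 = 2242927/1584720 ≈ 1.4153)
G - (-411)*76 = 2242927/1584720 - (-411)*76 = 2242927/1584720 - 1*(-31236) = 2242927/1584720 + 31236 = 49502556847/1584720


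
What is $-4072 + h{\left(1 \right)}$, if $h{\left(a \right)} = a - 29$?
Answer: $-4100$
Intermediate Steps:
$h{\left(a \right)} = -29 + a$
$-4072 + h{\left(1 \right)} = -4072 + \left(-29 + 1\right) = -4072 - 28 = -4100$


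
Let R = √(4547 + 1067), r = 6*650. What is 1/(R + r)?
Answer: 1950/7602193 - √5614/15204386 ≈ 0.00025158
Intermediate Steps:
r = 3900
R = √5614 ≈ 74.927
1/(R + r) = 1/(√5614 + 3900) = 1/(3900 + √5614)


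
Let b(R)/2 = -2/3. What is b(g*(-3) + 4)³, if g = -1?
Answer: -64/27 ≈ -2.3704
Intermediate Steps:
b(R) = -4/3 (b(R) = 2*(-2/3) = 2*(-2*⅓) = 2*(-⅔) = -4/3)
b(g*(-3) + 4)³ = (-4/3)³ = -64/27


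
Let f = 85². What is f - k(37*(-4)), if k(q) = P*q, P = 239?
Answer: 42597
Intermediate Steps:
k(q) = 239*q
f = 7225
f - k(37*(-4)) = 7225 - 239*37*(-4) = 7225 - 239*(-148) = 7225 - 1*(-35372) = 7225 + 35372 = 42597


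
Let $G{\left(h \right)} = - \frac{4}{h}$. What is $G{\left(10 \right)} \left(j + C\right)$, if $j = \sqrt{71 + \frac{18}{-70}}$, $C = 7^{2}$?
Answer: $- \frac{98}{5} - \frac{4 \sqrt{21665}}{175} \approx -22.964$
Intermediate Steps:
$C = 49$
$j = \frac{2 \sqrt{21665}}{35}$ ($j = \sqrt{71 + 18 \left(- \frac{1}{70}\right)} = \sqrt{71 - \frac{9}{35}} = \sqrt{\frac{2476}{35}} = \frac{2 \sqrt{21665}}{35} \approx 8.4109$)
$G{\left(10 \right)} \left(j + C\right) = - \frac{4}{10} \left(\frac{2 \sqrt{21665}}{35} + 49\right) = \left(-4\right) \frac{1}{10} \left(49 + \frac{2 \sqrt{21665}}{35}\right) = - \frac{2 \left(49 + \frac{2 \sqrt{21665}}{35}\right)}{5} = - \frac{98}{5} - \frac{4 \sqrt{21665}}{175}$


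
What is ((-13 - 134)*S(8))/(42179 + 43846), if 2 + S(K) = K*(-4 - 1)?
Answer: 2058/28675 ≈ 0.071770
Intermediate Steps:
S(K) = -2 - 5*K (S(K) = -2 + K*(-4 - 1) = -2 + K*(-5) = -2 - 5*K)
((-13 - 134)*S(8))/(42179 + 43846) = ((-13 - 134)*(-2 - 5*8))/(42179 + 43846) = -147*(-2 - 40)/86025 = -147*(-42)*(1/86025) = 6174*(1/86025) = 2058/28675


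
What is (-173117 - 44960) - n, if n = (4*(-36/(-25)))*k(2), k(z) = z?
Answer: -5452213/25 ≈ -2.1809e+5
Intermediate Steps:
n = 288/25 (n = (4*(-36/(-25)))*2 = (4*(-36*(-1/25)))*2 = (4*(36/25))*2 = (144/25)*2 = 288/25 ≈ 11.520)
(-173117 - 44960) - n = (-173117 - 44960) - 1*288/25 = -218077 - 288/25 = -5452213/25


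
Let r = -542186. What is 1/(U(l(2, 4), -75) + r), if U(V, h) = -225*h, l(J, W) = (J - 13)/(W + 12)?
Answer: -1/525311 ≈ -1.9036e-6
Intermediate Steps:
l(J, W) = (-13 + J)/(12 + W)
1/(U(l(2, 4), -75) + r) = 1/(-225*(-75) - 542186) = 1/(16875 - 542186) = 1/(-525311) = -1/525311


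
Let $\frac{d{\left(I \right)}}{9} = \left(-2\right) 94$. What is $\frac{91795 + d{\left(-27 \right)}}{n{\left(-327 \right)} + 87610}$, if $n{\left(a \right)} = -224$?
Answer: $\frac{6931}{6722} \approx 1.0311$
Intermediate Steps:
$d{\left(I \right)} = -1692$ ($d{\left(I \right)} = 9 \left(\left(-2\right) 94\right) = 9 \left(-188\right) = -1692$)
$\frac{91795 + d{\left(-27 \right)}}{n{\left(-327 \right)} + 87610} = \frac{91795 - 1692}{-224 + 87610} = \frac{90103}{87386} = 90103 \cdot \frac{1}{87386} = \frac{6931}{6722}$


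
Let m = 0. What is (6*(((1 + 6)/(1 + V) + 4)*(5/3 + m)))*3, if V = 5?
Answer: 155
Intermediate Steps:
(6*(((1 + 6)/(1 + V) + 4)*(5/3 + m)))*3 = (6*(((1 + 6)/(1 + 5) + 4)*(5/3 + 0)))*3 = (6*((7/6 + 4)*(5*(⅓) + 0)))*3 = (6*((7*(⅙) + 4)*(5/3 + 0)))*3 = (6*((7/6 + 4)*(5/3)))*3 = (6*((31/6)*(5/3)))*3 = (6*(155/18))*3 = (155/3)*3 = 155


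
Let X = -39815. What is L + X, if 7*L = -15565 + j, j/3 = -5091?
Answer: -309543/7 ≈ -44220.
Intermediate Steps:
j = -15273 (j = 3*(-5091) = -15273)
L = -30838/7 (L = (-15565 - 15273)/7 = (⅐)*(-30838) = -30838/7 ≈ -4405.4)
L + X = -30838/7 - 39815 = -309543/7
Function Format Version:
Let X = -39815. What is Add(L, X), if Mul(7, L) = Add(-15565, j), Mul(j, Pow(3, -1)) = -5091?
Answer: Rational(-309543, 7) ≈ -44220.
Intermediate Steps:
j = -15273 (j = Mul(3, -5091) = -15273)
L = Rational(-30838, 7) (L = Mul(Rational(1, 7), Add(-15565, -15273)) = Mul(Rational(1, 7), -30838) = Rational(-30838, 7) ≈ -4405.4)
Add(L, X) = Add(Rational(-30838, 7), -39815) = Rational(-309543, 7)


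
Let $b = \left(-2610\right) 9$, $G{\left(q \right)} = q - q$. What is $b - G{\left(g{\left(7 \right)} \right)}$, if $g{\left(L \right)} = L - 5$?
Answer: $-23490$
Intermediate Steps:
$g{\left(L \right)} = -5 + L$
$G{\left(q \right)} = 0$
$b = -23490$
$b - G{\left(g{\left(7 \right)} \right)} = -23490 - 0 = -23490 + 0 = -23490$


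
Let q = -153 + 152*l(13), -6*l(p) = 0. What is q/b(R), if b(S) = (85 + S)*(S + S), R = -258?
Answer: -51/29756 ≈ -0.0017139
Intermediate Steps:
l(p) = 0 (l(p) = -⅙*0 = 0)
b(S) = 2*S*(85 + S) (b(S) = (85 + S)*(2*S) = 2*S*(85 + S))
q = -153 (q = -153 + 152*0 = -153 + 0 = -153)
q/b(R) = -153*(-1/(516*(85 - 258))) = -153/(2*(-258)*(-173)) = -153/89268 = -153*1/89268 = -51/29756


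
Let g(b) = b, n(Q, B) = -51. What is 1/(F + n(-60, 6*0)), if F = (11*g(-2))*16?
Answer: -1/403 ≈ -0.0024814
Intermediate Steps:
F = -352 (F = (11*(-2))*16 = -22*16 = -352)
1/(F + n(-60, 6*0)) = 1/(-352 - 51) = 1/(-403) = -1/403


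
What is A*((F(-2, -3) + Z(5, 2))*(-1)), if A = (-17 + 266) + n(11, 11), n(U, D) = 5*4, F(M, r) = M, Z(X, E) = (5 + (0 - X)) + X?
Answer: -807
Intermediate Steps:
Z(X, E) = 5 (Z(X, E) = (5 - X) + X = 5)
n(U, D) = 20
A = 269 (A = (-17 + 266) + 20 = 249 + 20 = 269)
A*((F(-2, -3) + Z(5, 2))*(-1)) = 269*((-2 + 5)*(-1)) = 269*(3*(-1)) = 269*(-3) = -807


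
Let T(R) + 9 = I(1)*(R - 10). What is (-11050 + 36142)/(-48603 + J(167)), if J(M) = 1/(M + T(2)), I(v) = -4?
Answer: -4767480/9234569 ≈ -0.51626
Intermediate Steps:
T(R) = 31 - 4*R (T(R) = -9 - 4*(R - 10) = -9 - 4*(-10 + R) = -9 + (40 - 4*R) = 31 - 4*R)
J(M) = 1/(23 + M) (J(M) = 1/(M + (31 - 4*2)) = 1/(M + (31 - 8)) = 1/(M + 23) = 1/(23 + M))
(-11050 + 36142)/(-48603 + J(167)) = (-11050 + 36142)/(-48603 + 1/(23 + 167)) = 25092/(-48603 + 1/190) = 25092/(-9234569/190) = 25092*(-190/9234569) = -4767480/9234569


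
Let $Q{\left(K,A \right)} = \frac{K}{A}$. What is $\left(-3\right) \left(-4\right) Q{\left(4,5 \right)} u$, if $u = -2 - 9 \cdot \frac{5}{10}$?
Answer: $- \frac{312}{5} \approx -62.4$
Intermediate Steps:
$u = - \frac{13}{2}$ ($u = -2 - 9 \cdot 5 \cdot \frac{1}{10} = -2 - \frac{9}{2} = - \frac{13}{2} \approx -6.5$)
$\left(-3\right) \left(-4\right) Q{\left(4,5 \right)} u = \left(-3\right) \left(-4\right) \frac{4}{5} \left(- \frac{13}{2}\right) = 12 \cdot 4 \cdot \frac{1}{5} \left(- \frac{13}{2}\right) = 12 \cdot \frac{4}{5} \left(- \frac{13}{2}\right) = \frac{48}{5} \left(- \frac{13}{2}\right) = - \frac{312}{5}$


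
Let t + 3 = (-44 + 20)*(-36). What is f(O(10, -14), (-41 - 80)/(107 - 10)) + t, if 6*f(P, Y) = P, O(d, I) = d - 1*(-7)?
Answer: 5183/6 ≈ 863.83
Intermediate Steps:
O(d, I) = 7 + d (O(d, I) = d + 7 = 7 + d)
f(P, Y) = P/6
t = 861 (t = -3 + (-44 + 20)*(-36) = -3 - 24*(-36) = -3 + 864 = 861)
f(O(10, -14), (-41 - 80)/(107 - 10)) + t = (7 + 10)/6 + 861 = (1/6)*17 + 861 = 17/6 + 861 = 5183/6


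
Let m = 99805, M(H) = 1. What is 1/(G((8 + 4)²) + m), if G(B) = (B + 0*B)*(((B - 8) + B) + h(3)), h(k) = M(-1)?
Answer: 1/140269 ≈ 7.1292e-6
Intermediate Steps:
h(k) = 1
G(B) = B*(-7 + 2*B) (G(B) = (B + 0*B)*(((B - 8) + B) + 1) = (B + 0)*(((-8 + B) + B) + 1) = B*((-8 + 2*B) + 1) = B*(-7 + 2*B))
1/(G((8 + 4)²) + m) = 1/((8 + 4)²*(-7 + 2*(8 + 4)²) + 99805) = 1/(12²*(-7 + 2*12²) + 99805) = 1/(144*(-7 + 2*144) + 99805) = 1/(144*(-7 + 288) + 99805) = 1/(144*281 + 99805) = 1/(40464 + 99805) = 1/140269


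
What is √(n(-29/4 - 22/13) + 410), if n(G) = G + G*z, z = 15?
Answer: √45110/13 ≈ 16.338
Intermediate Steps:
n(G) = 16*G (n(G) = G + G*15 = G + 15*G = 16*G)
√(n(-29/4 - 22/13) + 410) = √(16*(-29/4 - 22/13) + 410) = √(16*(-465/52) + 410) = √(-1860/13 + 410) = √(3470/13) = √45110/13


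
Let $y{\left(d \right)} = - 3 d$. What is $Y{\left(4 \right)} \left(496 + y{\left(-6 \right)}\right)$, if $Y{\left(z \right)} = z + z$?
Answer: $4112$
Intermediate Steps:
$Y{\left(z \right)} = 2 z$
$Y{\left(4 \right)} \left(496 + y{\left(-6 \right)}\right) = 2 \cdot 4 \left(496 - -18\right) = 8 \left(496 + 18\right) = 8 \cdot 514 = 4112$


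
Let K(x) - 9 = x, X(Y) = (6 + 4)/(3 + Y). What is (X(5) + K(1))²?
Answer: 2025/16 ≈ 126.56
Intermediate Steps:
X(Y) = 10/(3 + Y)
K(x) = 9 + x
(X(5) + K(1))² = (10/(3 + 5) + (9 + 1))² = (10/8 + 10)² = (10*(⅛) + 10)² = (5/4 + 10)² = (45/4)² = 2025/16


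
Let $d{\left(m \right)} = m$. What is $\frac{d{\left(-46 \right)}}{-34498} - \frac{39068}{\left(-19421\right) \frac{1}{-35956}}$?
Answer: $- \frac{24230170212309}{334992829} \approx -72330.0$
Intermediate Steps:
$\frac{d{\left(-46 \right)}}{-34498} - \frac{39068}{\left(-19421\right) \frac{1}{-35956}} = - \frac{46}{-34498} - \frac{39068}{\left(-19421\right) \frac{1}{-35956}} = \left(-46\right) \left(- \frac{1}{34498}\right) - \frac{39068}{\left(-19421\right) \left(- \frac{1}{35956}\right)} = \frac{23}{17249} - \frac{39068}{\frac{19421}{35956}} = \frac{23}{17249} - \frac{1404729008}{19421} = - \frac{24230170212309}{334992829}$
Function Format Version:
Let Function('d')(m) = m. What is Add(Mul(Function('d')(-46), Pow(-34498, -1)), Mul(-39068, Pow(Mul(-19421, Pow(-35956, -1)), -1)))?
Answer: Rational(-24230170212309, 334992829) ≈ -72330.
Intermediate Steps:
Add(Mul(Function('d')(-46), Pow(-34498, -1)), Mul(-39068, Pow(Mul(-19421, Pow(-35956, -1)), -1))) = Add(Mul(-46, Pow(-34498, -1)), Mul(-39068, Pow(Mul(-19421, Pow(-35956, -1)), -1))) = Add(Mul(-46, Rational(-1, 34498)), Mul(-39068, Pow(Mul(-19421, Rational(-1, 35956)), -1))) = Add(Rational(23, 17249), Mul(-39068, Pow(Rational(19421, 35956), -1))) = Add(Rational(23, 17249), Mul(-39068, Rational(35956, 19421))) = Add(Rational(23, 17249), Rational(-1404729008, 19421)) = Rational(-24230170212309, 334992829)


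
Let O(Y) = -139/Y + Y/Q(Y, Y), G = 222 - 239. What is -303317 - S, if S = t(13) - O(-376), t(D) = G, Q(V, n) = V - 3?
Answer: -43221269143/142504 ≈ -3.0330e+5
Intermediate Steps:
Q(V, n) = -3 + V
G = -17
t(D) = -17
O(Y) = -139/Y + Y/(-3 + Y)
S = -2616625/142504 (S = -17 - (-139/(-376) - 376/(-3 - 376)) = -17 - (-139*(-1/376) - 376/(-379)) = -17 - (139/376 - 376*(-1/379)) = -17 - (139/376 + 376/379) = -17 - 1*194057/142504 = -17 - 194057/142504 = -2616625/142504 ≈ -18.362)
-303317 - S = -303317 - 1*(-2616625/142504) = -303317 + 2616625/142504 = -43221269143/142504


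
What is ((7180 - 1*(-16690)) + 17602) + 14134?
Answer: 55606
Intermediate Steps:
((7180 - 1*(-16690)) + 17602) + 14134 = ((7180 + 16690) + 17602) + 14134 = (23870 + 17602) + 14134 = 41472 + 14134 = 55606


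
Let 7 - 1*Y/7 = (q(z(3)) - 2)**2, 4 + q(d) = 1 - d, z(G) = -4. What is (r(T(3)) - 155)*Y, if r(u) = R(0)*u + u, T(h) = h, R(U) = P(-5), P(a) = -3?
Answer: -6762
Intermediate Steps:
R(U) = -3
q(d) = -3 - d (q(d) = -4 + (1 - d) = -3 - d)
Y = 42 (Y = 49 - 7*((-3 - 1*(-4)) - 2)**2 = 49 - 7*((-3 + 4) - 2)**2 = 49 - 7*(1 - 2)**2 = 49 - 7*(-1)**2 = 49 - 7*1 = 49 - 7 = 42)
r(u) = -2*u (r(u) = -3*u + u = -2*u)
(r(T(3)) - 155)*Y = (-2*3 - 155)*42 = (-6 - 155)*42 = -161*42 = -6762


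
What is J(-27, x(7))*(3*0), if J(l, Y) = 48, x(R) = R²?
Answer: 0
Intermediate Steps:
J(-27, x(7))*(3*0) = 48*(3*0) = 48*0 = 0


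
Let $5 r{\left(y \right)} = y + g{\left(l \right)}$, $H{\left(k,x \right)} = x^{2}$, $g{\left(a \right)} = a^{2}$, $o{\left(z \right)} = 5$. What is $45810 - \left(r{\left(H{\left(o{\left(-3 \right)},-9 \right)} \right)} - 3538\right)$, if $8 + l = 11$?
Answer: $49330$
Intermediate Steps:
$l = 3$ ($l = -8 + 11 = 3$)
$r{\left(y \right)} = \frac{9}{5} + \frac{y}{5}$ ($r{\left(y \right)} = \frac{y + 3^{2}}{5} = \frac{y + 9}{5} = \frac{9 + y}{5} = \frac{9}{5} + \frac{y}{5}$)
$45810 - \left(r{\left(H{\left(o{\left(-3 \right)},-9 \right)} \right)} - 3538\right) = 45810 - \left(\left(\frac{9}{5} + \frac{\left(-9\right)^{2}}{5}\right) - 3538\right) = 45810 - \left(\left(\frac{9}{5} + \frac{1}{5} \cdot 81\right) - 3538\right) = 45810 - \left(\left(\frac{9}{5} + \frac{81}{5}\right) - 3538\right) = 45810 - \left(18 - 3538\right) = 45810 - -3520 = 45810 + 3520 = 49330$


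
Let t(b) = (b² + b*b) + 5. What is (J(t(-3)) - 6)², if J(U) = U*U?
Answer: 273529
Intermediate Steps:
t(b) = 5 + 2*b² (t(b) = (b² + b²) + 5 = 2*b² + 5 = 5 + 2*b²)
J(U) = U²
(J(t(-3)) - 6)² = ((5 + 2*(-3)²)² - 6)² = ((5 + 2*9)² - 6)² = ((5 + 18)² - 6)² = (23² - 6)² = (529 - 6)² = 523² = 273529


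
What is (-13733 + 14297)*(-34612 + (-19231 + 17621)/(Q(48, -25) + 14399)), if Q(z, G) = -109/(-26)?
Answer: -7310369165184/374483 ≈ -1.9521e+7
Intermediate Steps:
Q(z, G) = 109/26 (Q(z, G) = -109*(-1/26) = 109/26)
(-13733 + 14297)*(-34612 + (-19231 + 17621)/(Q(48, -25) + 14399)) = (-13733 + 14297)*(-34612 + (-19231 + 17621)/(109/26 + 14399)) = 564*(-34612 - 1610/374483/26) = 564*(-34612 - 1610*26/374483) = 564*(-34612 - 41860/374483) = 564*(-12961647456/374483) = -7310369165184/374483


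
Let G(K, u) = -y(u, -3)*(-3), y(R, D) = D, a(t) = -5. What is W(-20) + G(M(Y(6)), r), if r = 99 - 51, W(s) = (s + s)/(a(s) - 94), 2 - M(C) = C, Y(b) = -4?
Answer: -851/99 ≈ -8.5960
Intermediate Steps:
M(C) = 2 - C
W(s) = -2*s/99 (W(s) = (s + s)/(-5 - 94) = (2*s)/(-99) = (2*s)*(-1/99) = -2*s/99)
r = 48
G(K, u) = -9 (G(K, u) = -1*(-3)*(-3) = 3*(-3) = -9)
W(-20) + G(M(Y(6)), r) = -2/99*(-20) - 9 = 40/99 - 9 = -851/99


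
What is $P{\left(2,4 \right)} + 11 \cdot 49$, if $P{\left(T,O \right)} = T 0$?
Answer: $539$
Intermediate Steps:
$P{\left(T,O \right)} = 0$
$P{\left(2,4 \right)} + 11 \cdot 49 = 0 + 11 \cdot 49 = 0 + 539 = 539$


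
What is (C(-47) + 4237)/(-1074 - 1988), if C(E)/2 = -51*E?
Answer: -9031/3062 ≈ -2.9494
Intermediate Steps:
C(E) = -102*E (C(E) = 2*(-51*E) = -102*E)
(C(-47) + 4237)/(-1074 - 1988) = (-102*(-47) + 4237)/(-1074 - 1988) = (4794 + 4237)/(-3062) = 9031*(-1/3062) = -9031/3062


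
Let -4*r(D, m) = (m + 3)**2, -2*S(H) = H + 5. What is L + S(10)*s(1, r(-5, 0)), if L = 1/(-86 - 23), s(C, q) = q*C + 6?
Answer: -24533/872 ≈ -28.134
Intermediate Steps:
S(H) = -5/2 - H/2 (S(H) = -(H + 5)/2 = -(5 + H)/2 = -5/2 - H/2)
r(D, m) = -(3 + m)**2/4 (r(D, m) = -(m + 3)**2/4 = -(3 + m)**2/4)
s(C, q) = 6 + C*q (s(C, q) = C*q + 6 = 6 + C*q)
L = -1/109 (L = 1/(-109) = -1/109 ≈ -0.0091743)
L + S(10)*s(1, r(-5, 0)) = -1/109 + (-5/2 - 1/2*10)*(6 + 1*(-(3 + 0)**2/4)) = -1/109 + (-5/2 - 5)*(6 + 1*(-1/4*3**2)) = -1/109 - 15*(6 + 1*(-1/4*9))/2 = -1/109 - 15*(6 + 1*(-9/4))/2 = -1/109 - 15*(6 - 9/4)/2 = -1/109 - 15/2*15/4 = -1/109 - 225/8 = -24533/872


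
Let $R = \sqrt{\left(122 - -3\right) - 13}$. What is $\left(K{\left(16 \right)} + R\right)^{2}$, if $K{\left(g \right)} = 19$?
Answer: $473 + 152 \sqrt{7} \approx 875.15$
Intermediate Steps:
$R = 4 \sqrt{7}$ ($R = \sqrt{\left(122 + 3\right) - 13} = \sqrt{125 - 13} = \sqrt{112} = 4 \sqrt{7} \approx 10.583$)
$\left(K{\left(16 \right)} + R\right)^{2} = \left(19 + 4 \sqrt{7}\right)^{2}$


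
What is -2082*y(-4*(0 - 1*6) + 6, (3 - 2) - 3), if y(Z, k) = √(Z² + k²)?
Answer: -4164*√226 ≈ -62599.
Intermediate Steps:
-2082*y(-4*(0 - 1*6) + 6, (3 - 2) - 3) = -2082*√((-4*(0 - 1*6) + 6)² + ((3 - 2) - 3)²) = -2082*√((-4*(0 - 6) + 6)² + (1 - 3)²) = -2082*√((-4*(-6) + 6)² + (-2)²) = -2082*√((24 + 6)² + 4) = -2082*√(30² + 4) = -2082*√(900 + 4) = -4164*√226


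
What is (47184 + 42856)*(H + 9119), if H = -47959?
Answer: -3497153600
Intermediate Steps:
(47184 + 42856)*(H + 9119) = (47184 + 42856)*(-47959 + 9119) = 90040*(-38840) = -3497153600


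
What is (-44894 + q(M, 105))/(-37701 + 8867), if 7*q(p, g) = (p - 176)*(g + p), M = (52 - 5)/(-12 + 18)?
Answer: 11996381/7266168 ≈ 1.6510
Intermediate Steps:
M = 47/6 ≈ 7.8333
q(p, g) = (-176 + p)*(g + p)/7 (q(p, g) = ((p - 176)*(g + p))/7 = ((-176 + p)*(g + p))/7 = (-176 + p)*(g + p)/7)
(-44894 + q(M, 105))/(-37701 + 8867) = (-44894 + (-176/7*105 - 176/7*47/6 + (47/6)²/7 + (⅐)*105*(47/6)))/(-37701 + 8867) = (-44894 + (-2640 - 4136/21 + (⅐)*(2209/36) + 235/2))/(-28834) = (-44894 + (-2640 - 4136/21 + 2209/252 + 235/2))*(-1/28834) = (-44894 - 683093/252)*(-1/28834) = -11996381/252*(-1/28834) = 11996381/7266168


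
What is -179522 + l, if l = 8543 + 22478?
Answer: -148501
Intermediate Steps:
l = 31021
-179522 + l = -179522 + 31021 = -148501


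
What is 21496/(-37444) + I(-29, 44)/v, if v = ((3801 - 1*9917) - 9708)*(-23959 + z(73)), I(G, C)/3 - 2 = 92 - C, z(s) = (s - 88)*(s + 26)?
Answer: -47037172739/81934361696 ≈ -0.57408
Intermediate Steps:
z(s) = (-88 + s)*(26 + s)
I(G, C) = 282 - 3*C (I(G, C) = 6 + 3*(92 - C) = 6 + (276 - 3*C) = 282 - 3*C)
v = 402625856 (v = ((3801 - 1*9917) - 9708)*(-23959 + (-2288 + 73² - 62*73)) = ((3801 - 9917) - 9708)*(-23959 + (-2288 + 5329 - 4526)) = (-6116 - 9708)*(-23959 - 1485) = -15824*(-25444) = 402625856)
21496/(-37444) + I(-29, 44)/v = 21496/(-37444) + (282 - 3*44)/402625856 = 21496*(-1/37444) + (282 - 132)*(1/402625856) = -5374/9361 + 150*(1/402625856) = -5374/9361 + 75/201312928 = -47037172739/81934361696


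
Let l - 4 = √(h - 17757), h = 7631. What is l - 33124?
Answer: -33120 + I*√10126 ≈ -33120.0 + 100.63*I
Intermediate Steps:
l = 4 + I*√10126 (l = 4 + √(7631 - 17757) = 4 + √(-10126) = 4 + I*√10126 ≈ 4.0 + 100.63*I)
l - 33124 = (4 + I*√10126) - 33124 = -33120 + I*√10126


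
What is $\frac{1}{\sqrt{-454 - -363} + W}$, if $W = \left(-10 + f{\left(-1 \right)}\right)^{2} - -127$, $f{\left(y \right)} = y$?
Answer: $\frac{248}{61595} - \frac{i \sqrt{91}}{61595} \approx 0.0040263 - 0.00015487 i$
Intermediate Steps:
$W = 248$ ($W = \left(-10 - 1\right)^{2} - -127 = \left(-11\right)^{2} + 127 = 121 + 127 = 248$)
$\frac{1}{\sqrt{-454 - -363} + W} = \frac{1}{\sqrt{-454 - -363} + 248} = \frac{1}{\sqrt{-454 + 363} + 248} = \frac{1}{\sqrt{-91} + 248} = \frac{1}{i \sqrt{91} + 248} = \frac{1}{248 + i \sqrt{91}}$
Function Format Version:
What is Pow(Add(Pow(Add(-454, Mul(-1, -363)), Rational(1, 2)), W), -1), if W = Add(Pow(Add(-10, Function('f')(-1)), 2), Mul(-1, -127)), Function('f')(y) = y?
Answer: Add(Rational(248, 61595), Mul(Rational(-1, 61595), I, Pow(91, Rational(1, 2)))) ≈ Add(0.0040263, Mul(-0.00015487, I))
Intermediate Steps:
W = 248 (W = Add(Pow(Add(-10, -1), 2), Mul(-1, -127)) = Add(Pow(-11, 2), 127) = Add(121, 127) = 248)
Pow(Add(Pow(Add(-454, Mul(-1, -363)), Rational(1, 2)), W), -1) = Pow(Add(Pow(Add(-454, Mul(-1, -363)), Rational(1, 2)), 248), -1) = Pow(Add(Pow(Add(-454, 363), Rational(1, 2)), 248), -1) = Pow(Add(Pow(-91, Rational(1, 2)), 248), -1) = Pow(Add(Mul(I, Pow(91, Rational(1, 2))), 248), -1) = Pow(Add(248, Mul(I, Pow(91, Rational(1, 2)))), -1)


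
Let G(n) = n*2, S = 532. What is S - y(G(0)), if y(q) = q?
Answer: 532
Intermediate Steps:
G(n) = 2*n
S - y(G(0)) = 532 - 2*0 = 532 - 1*0 = 532 + 0 = 532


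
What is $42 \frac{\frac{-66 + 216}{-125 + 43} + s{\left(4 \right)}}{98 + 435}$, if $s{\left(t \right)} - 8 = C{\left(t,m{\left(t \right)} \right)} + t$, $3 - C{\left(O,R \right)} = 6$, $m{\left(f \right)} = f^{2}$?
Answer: $\frac{12348}{21853} \approx 0.56505$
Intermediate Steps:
$C{\left(O,R \right)} = -3$ ($C{\left(O,R \right)} = 3 - 6 = -3$)
$s{\left(t \right)} = 5 + t$ ($s{\left(t \right)} = 8 + \left(-3 + t\right) = 5 + t$)
$42 \frac{\frac{-66 + 216}{-125 + 43} + s{\left(4 \right)}}{98 + 435} = 42 \frac{\frac{-66 + 216}{-125 + 43} + \left(5 + 4\right)}{98 + 435} = 42 \frac{\frac{150}{-82} + 9}{533} = 42 \left(150 \left(- \frac{1}{82}\right) + 9\right) \frac{1}{533} = 42 \left(- \frac{75}{41} + 9\right) \frac{1}{533} = 42 \cdot \frac{294}{41} \cdot \frac{1}{533} = 42 \cdot \frac{294}{21853} = \frac{12348}{21853}$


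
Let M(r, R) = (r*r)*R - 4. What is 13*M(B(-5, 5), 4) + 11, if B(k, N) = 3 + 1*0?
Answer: 427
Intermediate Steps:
B(k, N) = 3 (B(k, N) = 3 + 0 = 3)
M(r, R) = -4 + R*r² (M(r, R) = r²*R - 4 = R*r² - 4 = -4 + R*r²)
13*M(B(-5, 5), 4) + 11 = 13*(-4 + 4*3²) + 11 = 13*(-4 + 4*9) + 11 = 13*(-4 + 36) + 11 = 13*32 + 11 = 416 + 11 = 427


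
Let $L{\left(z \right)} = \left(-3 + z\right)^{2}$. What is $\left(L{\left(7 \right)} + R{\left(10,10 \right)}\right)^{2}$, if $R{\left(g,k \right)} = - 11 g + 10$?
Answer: $7056$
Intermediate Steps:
$R{\left(g,k \right)} = 10 - 11 g$
$\left(L{\left(7 \right)} + R{\left(10,10 \right)}\right)^{2} = \left(\left(-3 + 7\right)^{2} + \left(10 - 110\right)\right)^{2} = \left(4^{2} + \left(10 - 110\right)\right)^{2} = \left(16 - 100\right)^{2} = \left(-84\right)^{2} = 7056$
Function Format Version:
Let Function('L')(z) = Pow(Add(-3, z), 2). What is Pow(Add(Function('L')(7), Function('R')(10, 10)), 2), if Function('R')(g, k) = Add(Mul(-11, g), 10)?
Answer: 7056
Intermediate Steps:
Function('R')(g, k) = Add(10, Mul(-11, g))
Pow(Add(Function('L')(7), Function('R')(10, 10)), 2) = Pow(Add(Pow(Add(-3, 7), 2), Add(10, Mul(-11, 10))), 2) = Pow(Add(Pow(4, 2), Add(10, -110)), 2) = Pow(Add(16, -100), 2) = Pow(-84, 2) = 7056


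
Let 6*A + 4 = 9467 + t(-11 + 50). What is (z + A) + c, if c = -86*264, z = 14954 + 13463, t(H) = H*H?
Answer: 22631/3 ≈ 7543.7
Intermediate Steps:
t(H) = H²
z = 28417
c = -22704
A = 5492/3 (A = -⅔ + (9467 + (-11 + 50)²)/6 = -⅔ + (9467 + 39²)/6 = -⅔ + (9467 + 1521)/6 = -⅔ + (⅙)*10988 = -⅔ + 5494/3 = 5492/3 ≈ 1830.7)
(z + A) + c = (28417 + 5492/3) - 22704 = 90743/3 - 22704 = 22631/3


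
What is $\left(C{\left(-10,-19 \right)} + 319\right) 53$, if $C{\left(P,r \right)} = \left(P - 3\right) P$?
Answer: $23797$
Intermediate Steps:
$C{\left(P,r \right)} = P \left(-3 + P\right)$ ($C{\left(P,r \right)} = \left(-3 + P\right) P = P \left(-3 + P\right)$)
$\left(C{\left(-10,-19 \right)} + 319\right) 53 = \left(- 10 \left(-3 - 10\right) + 319\right) 53 = \left(\left(-10\right) \left(-13\right) + 319\right) 53 = \left(130 + 319\right) 53 = 449 \cdot 53 = 23797$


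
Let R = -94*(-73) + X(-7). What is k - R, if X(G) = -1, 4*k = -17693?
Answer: -45137/4 ≈ -11284.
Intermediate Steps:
k = -17693/4 (k = (¼)*(-17693) = -17693/4 ≈ -4423.3)
R = 6861 (R = -94*(-73) - 1 = 6862 - 1 = 6861)
k - R = -17693/4 - 1*6861 = -17693/4 - 6861 = -45137/4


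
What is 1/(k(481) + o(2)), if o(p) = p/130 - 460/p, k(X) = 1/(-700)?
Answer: -9100/2092873 ≈ -0.0043481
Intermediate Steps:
k(X) = -1/700
o(p) = -460/p + p/130 (o(p) = p*(1/130) - 460/p = p/130 - 460/p = -460/p + p/130)
1/(k(481) + o(2)) = 1/(-1/700 + (-460/2 + (1/130)*2)) = 1/(-1/700 + (-460*½ + 1/65)) = 1/(-1/700 + (-230 + 1/65)) = 1/(-1/700 - 14949/65) = 1/(-2092873/9100) = -9100/2092873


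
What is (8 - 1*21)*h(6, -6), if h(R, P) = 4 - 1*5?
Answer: 13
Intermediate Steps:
h(R, P) = -1 (h(R, P) = 4 - 5 = -1)
(8 - 1*21)*h(6, -6) = (8 - 1*21)*(-1) = (8 - 21)*(-1) = -13*(-1) = 13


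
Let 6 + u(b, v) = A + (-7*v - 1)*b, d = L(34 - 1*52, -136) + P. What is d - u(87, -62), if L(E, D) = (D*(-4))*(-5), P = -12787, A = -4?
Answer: -53168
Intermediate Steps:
L(E, D) = 20*D (L(E, D) = -4*D*(-5) = 20*D)
d = -15507 (d = 20*(-136) - 12787 = -2720 - 12787 = -15507)
u(b, v) = -10 + b*(-1 - 7*v) (u(b, v) = -6 + (-4 + (-7*v - 1)*b) = -6 + (-4 + (-1 - 7*v)*b) = -6 + (-4 + b*(-1 - 7*v)) = -10 + b*(-1 - 7*v))
d - u(87, -62) = -15507 - (-10 - 1*87 - 7*87*(-62)) = -15507 - (-10 - 87 + 37758) = -15507 - 1*37661 = -15507 - 37661 = -53168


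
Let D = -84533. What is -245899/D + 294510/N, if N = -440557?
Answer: 83436711913/37241604881 ≈ 2.2404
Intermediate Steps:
-245899/D + 294510/N = -245899/(-84533) + 294510/(-440557) = -245899*(-1/84533) + 294510*(-1/440557) = 245899/84533 - 294510/440557 = 83436711913/37241604881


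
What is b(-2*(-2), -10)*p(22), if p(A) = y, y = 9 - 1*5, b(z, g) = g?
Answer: -40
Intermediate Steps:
y = 4 (y = 9 - 5 = 4)
p(A) = 4
b(-2*(-2), -10)*p(22) = -10*4 = -40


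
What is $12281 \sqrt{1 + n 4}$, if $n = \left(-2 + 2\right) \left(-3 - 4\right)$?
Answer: $12281$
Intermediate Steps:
$n = 0$ ($n = 0 \left(-7\right) = 0$)
$12281 \sqrt{1 + n 4} = 12281 \sqrt{1 + 0 \cdot 4} = 12281 \sqrt{1 + 0} = 12281 \sqrt{1} = 12281 \cdot 1 = 12281$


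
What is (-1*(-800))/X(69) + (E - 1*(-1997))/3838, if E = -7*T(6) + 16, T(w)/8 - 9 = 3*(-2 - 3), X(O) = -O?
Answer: -2908319/264822 ≈ -10.982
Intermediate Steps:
T(w) = -48 (T(w) = 72 + 8*(3*(-2 - 3)) = 72 + 8*(3*(-5)) = 72 + 8*(-15) = 72 - 120 = -48)
E = 352 (E = -7*(-48) + 16 = 336 + 16 = 352)
(-1*(-800))/X(69) + (E - 1*(-1997))/3838 = (-1*(-800))/((-1*69)) + (352 - 1*(-1997))/3838 = 800/(-69) + (352 + 1997)*(1/3838) = 800*(-1/69) + 2349*(1/3838) = -800/69 + 2349/3838 = -2908319/264822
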